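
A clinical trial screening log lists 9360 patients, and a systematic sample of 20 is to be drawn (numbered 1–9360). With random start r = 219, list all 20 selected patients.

k = N/n = 9360/20 = 468
patient 1: 219
patient 2: 219 + 468 = 687
patient 3: 687 + 468 = 1155
patient 4: 1155 + 468 = 1623
patient 5: 1623 + 468 = 2091
patient 6: 2091 + 468 = 2559
patient 7: 2559 + 468 = 3027
patient 8: 3027 + 468 = 3495
patient 9: 3495 + 468 = 3963
patient 10: 3963 + 468 = 4431
patient 11: 4431 + 468 = 4899
patient 12: 4899 + 468 = 5367
patient 13: 5367 + 468 = 5835
patient 14: 5835 + 468 = 6303
patient 15: 6303 + 468 = 6771
patient 16: 6771 + 468 = 7239
patient 17: 7239 + 468 = 7707
patient 18: 7707 + 468 = 8175
patient 19: 8175 + 468 = 8643
patient 20: 8643 + 468 = 9111

219, 687, 1155, 1623, 2091, 2559, 3027, 3495, 3963, 4431, 4899, 5367, 5835, 6303, 6771, 7239, 7707, 8175, 8643, 9111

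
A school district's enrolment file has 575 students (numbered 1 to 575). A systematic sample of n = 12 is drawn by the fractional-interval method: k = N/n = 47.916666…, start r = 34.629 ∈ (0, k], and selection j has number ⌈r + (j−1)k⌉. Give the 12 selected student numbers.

j=1: r + 0k = 34.629 → ⌈·⌉ = 35
j=2: r + 1k = 82.545666… → ⌈·⌉ = 83
j=3: r + 2k = 130.462333… → ⌈·⌉ = 131
j=4: r + 3k = 178.379 → ⌈·⌉ = 179
j=5: r + 4k = 226.295666… → ⌈·⌉ = 227
j=6: r + 5k = 274.212333… → ⌈·⌉ = 275
j=7: r + 6k = 322.129 → ⌈·⌉ = 323
j=8: r + 7k = 370.045666… → ⌈·⌉ = 371
j=9: r + 8k = 417.962333… → ⌈·⌉ = 418
j=10: r + 9k = 465.879 → ⌈·⌉ = 466
j=11: r + 10k = 513.795666… → ⌈·⌉ = 514
j=12: r + 11k = 561.712333… → ⌈·⌉ = 562

35, 83, 131, 179, 227, 275, 323, 371, 418, 466, 514, 562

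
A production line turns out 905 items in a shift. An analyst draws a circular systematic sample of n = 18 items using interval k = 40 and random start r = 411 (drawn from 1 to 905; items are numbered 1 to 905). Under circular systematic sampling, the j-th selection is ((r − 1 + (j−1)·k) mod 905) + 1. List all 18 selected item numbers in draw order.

411, 451, 491, 531, 571, 611, 651, 691, 731, 771, 811, 851, 891, 26, 66, 106, 146, 186

Selection 1: 411
Selection 2: 411 + 40 = 451
Selection 3: 451 + 40 = 491
Selection 4: 491 + 40 = 531
Selection 5: 531 + 40 = 571
Selection 6: 571 + 40 = 611
Selection 7: 611 + 40 = 651
Selection 8: 651 + 40 = 691
Selection 9: 691 + 40 = 731
Selection 10: 731 + 40 = 771
Selection 11: 771 + 40 = 811
Selection 12: 811 + 40 = 851
Selection 13: 851 + 40 = 891
Selection 14: 891 + 40 = 931 → 931 − 905 = 26
Selection 15: 26 + 40 = 66
Selection 16: 66 + 40 = 106
Selection 17: 106 + 40 = 146
Selection 18: 146 + 40 = 186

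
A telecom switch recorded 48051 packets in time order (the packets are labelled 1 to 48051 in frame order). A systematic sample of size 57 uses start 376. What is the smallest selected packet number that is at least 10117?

k = 48051/57 = 843
Steps past start: ⌈(10117 − 376)/843⌉ = ⌈9741/843⌉ = 12
Selected packet: 376 + 12×843 = 10492

10492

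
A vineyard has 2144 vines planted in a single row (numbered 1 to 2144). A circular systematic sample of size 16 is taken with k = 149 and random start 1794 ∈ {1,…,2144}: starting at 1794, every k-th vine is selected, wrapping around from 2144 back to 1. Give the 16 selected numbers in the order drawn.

1794, 1943, 2092, 97, 246, 395, 544, 693, 842, 991, 1140, 1289, 1438, 1587, 1736, 1885

Selection 1: 1794
Selection 2: 1794 + 149 = 1943
Selection 3: 1943 + 149 = 2092
Selection 4: 2092 + 149 = 2241 → 2241 − 2144 = 97
Selection 5: 97 + 149 = 246
Selection 6: 246 + 149 = 395
Selection 7: 395 + 149 = 544
Selection 8: 544 + 149 = 693
Selection 9: 693 + 149 = 842
Selection 10: 842 + 149 = 991
Selection 11: 991 + 149 = 1140
Selection 12: 1140 + 149 = 1289
Selection 13: 1289 + 149 = 1438
Selection 14: 1438 + 149 = 1587
Selection 15: 1587 + 149 = 1736
Selection 16: 1736 + 149 = 1885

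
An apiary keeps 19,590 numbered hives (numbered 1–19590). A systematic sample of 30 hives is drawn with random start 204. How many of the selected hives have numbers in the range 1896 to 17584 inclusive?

k = 19590/30 = 653
First selection ≥ 1896: 204 + ⌈(1896−204)/653⌉·653 = 204 + 3×653 = 2163
Last selection ≤ 17584: 204 + ⌊(17584−204)/653⌋·653 = 204 + 26×653 = 17182
Count = 26 − 3 + 1 = 24

24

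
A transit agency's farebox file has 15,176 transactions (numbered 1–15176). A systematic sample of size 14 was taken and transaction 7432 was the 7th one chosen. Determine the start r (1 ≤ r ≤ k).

928

k = 15176/14 = 1084
r = 7432 − (7−1)×1084 = 7432 − 6504 = 928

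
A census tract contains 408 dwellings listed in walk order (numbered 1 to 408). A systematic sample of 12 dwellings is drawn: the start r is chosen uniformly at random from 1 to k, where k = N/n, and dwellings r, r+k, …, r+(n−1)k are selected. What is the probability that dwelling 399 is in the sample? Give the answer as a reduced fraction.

k = 408/12 = 34.
Dwelling 399 is selected iff r ≡ 399 (mod 34); exactly one such r in {1,…,34}.
Inclusion probability = 1/34.

1/34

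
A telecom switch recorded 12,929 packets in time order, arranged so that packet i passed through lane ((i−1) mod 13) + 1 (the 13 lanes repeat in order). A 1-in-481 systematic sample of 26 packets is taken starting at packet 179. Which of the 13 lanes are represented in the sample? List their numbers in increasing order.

10

Consecutive selections differ by k = 481, so their lane numbers differ by 481 mod 13 = 0.
gcd(481, 13) = 13, so the sample visits 13/13 = 1 distinct residues mod 13.
Start 179 is lane 10; the lanes hit are 10.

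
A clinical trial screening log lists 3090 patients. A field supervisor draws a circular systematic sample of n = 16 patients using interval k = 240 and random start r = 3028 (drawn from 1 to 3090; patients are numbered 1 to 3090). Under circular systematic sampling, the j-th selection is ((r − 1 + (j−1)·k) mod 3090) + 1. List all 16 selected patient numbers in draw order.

3028, 178, 418, 658, 898, 1138, 1378, 1618, 1858, 2098, 2338, 2578, 2818, 3058, 208, 448

Selection 1: 3028
Selection 2: 3028 + 240 = 3268 → 3268 − 3090 = 178
Selection 3: 178 + 240 = 418
Selection 4: 418 + 240 = 658
Selection 5: 658 + 240 = 898
Selection 6: 898 + 240 = 1138
Selection 7: 1138 + 240 = 1378
Selection 8: 1378 + 240 = 1618
Selection 9: 1618 + 240 = 1858
Selection 10: 1858 + 240 = 2098
Selection 11: 2098 + 240 = 2338
Selection 12: 2338 + 240 = 2578
Selection 13: 2578 + 240 = 2818
Selection 14: 2818 + 240 = 3058
Selection 15: 3058 + 240 = 3298 → 3298 − 3090 = 208
Selection 16: 208 + 240 = 448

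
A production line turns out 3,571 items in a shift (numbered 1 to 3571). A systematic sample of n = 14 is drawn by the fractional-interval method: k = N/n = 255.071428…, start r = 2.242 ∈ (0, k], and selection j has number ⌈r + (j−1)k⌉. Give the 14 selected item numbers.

j=1: r + 0k = 2.242 → ⌈·⌉ = 3
j=2: r + 1k = 257.313428… → ⌈·⌉ = 258
j=3: r + 2k = 512.384857… → ⌈·⌉ = 513
j=4: r + 3k = 767.456285… → ⌈·⌉ = 768
j=5: r + 4k = 1022.527714… → ⌈·⌉ = 1023
j=6: r + 5k = 1277.599142… → ⌈·⌉ = 1278
j=7: r + 6k = 1532.670571… → ⌈·⌉ = 1533
j=8: r + 7k = 1787.742 → ⌈·⌉ = 1788
j=9: r + 8k = 2042.813428… → ⌈·⌉ = 2043
j=10: r + 9k = 2297.884857… → ⌈·⌉ = 2298
j=11: r + 10k = 2552.956285… → ⌈·⌉ = 2553
j=12: r + 11k = 2808.027714… → ⌈·⌉ = 2809
j=13: r + 12k = 3063.099142… → ⌈·⌉ = 3064
j=14: r + 13k = 3318.170571… → ⌈·⌉ = 3319

3, 258, 513, 768, 1023, 1278, 1533, 1788, 2043, 2298, 2553, 2809, 3064, 3319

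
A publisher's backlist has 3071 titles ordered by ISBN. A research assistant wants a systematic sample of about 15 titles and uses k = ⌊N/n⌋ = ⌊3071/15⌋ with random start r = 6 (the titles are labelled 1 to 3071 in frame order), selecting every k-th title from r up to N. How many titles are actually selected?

16

k = ⌊3071/15⌋ = 204
Achieved size = ⌊(3071 − 6)/204⌋ + 1 = ⌊3065/204⌋ + 1 = 15 + 1 = 16
(last selection: 6 + 15×204 = 3066 ≤ 3071; next would be 3270 > 3071)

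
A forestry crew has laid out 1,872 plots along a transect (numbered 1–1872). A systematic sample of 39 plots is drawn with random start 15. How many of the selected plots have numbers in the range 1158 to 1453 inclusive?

k = 1872/39 = 48
First selection ≥ 1158: 15 + ⌈(1158−15)/48⌉·48 = 15 + 24×48 = 1167
Last selection ≤ 1453: 15 + ⌊(1453−15)/48⌋·48 = 15 + 29×48 = 1407
Count = 29 − 24 + 1 = 6

6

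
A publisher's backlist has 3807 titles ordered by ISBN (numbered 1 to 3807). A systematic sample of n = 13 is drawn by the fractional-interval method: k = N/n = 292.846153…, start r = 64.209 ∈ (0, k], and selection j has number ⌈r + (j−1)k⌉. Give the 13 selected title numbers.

j=1: r + 0k = 64.209 → ⌈·⌉ = 65
j=2: r + 1k = 357.055153… → ⌈·⌉ = 358
j=3: r + 2k = 649.901307… → ⌈·⌉ = 650
j=4: r + 3k = 942.747461… → ⌈·⌉ = 943
j=5: r + 4k = 1235.593615… → ⌈·⌉ = 1236
j=6: r + 5k = 1528.439769… → ⌈·⌉ = 1529
j=7: r + 6k = 1821.285923… → ⌈·⌉ = 1822
j=8: r + 7k = 2114.132076… → ⌈·⌉ = 2115
j=9: r + 8k = 2406.978230… → ⌈·⌉ = 2407
j=10: r + 9k = 2699.824384… → ⌈·⌉ = 2700
j=11: r + 10k = 2992.670538… → ⌈·⌉ = 2993
j=12: r + 11k = 3285.516692… → ⌈·⌉ = 3286
j=13: r + 12k = 3578.362846… → ⌈·⌉ = 3579

65, 358, 650, 943, 1236, 1529, 1822, 2115, 2407, 2700, 2993, 3286, 3579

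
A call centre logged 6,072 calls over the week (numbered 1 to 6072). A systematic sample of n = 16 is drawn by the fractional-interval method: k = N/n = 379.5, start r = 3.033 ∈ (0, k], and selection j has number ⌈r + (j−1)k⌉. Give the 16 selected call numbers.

j=1: r + 0k = 3.033 → ⌈·⌉ = 4
j=2: r + 1k = 382.533 → ⌈·⌉ = 383
j=3: r + 2k = 762.033 → ⌈·⌉ = 763
j=4: r + 3k = 1141.533 → ⌈·⌉ = 1142
j=5: r + 4k = 1521.033 → ⌈·⌉ = 1522
j=6: r + 5k = 1900.533 → ⌈·⌉ = 1901
j=7: r + 6k = 2280.033 → ⌈·⌉ = 2281
j=8: r + 7k = 2659.533 → ⌈·⌉ = 2660
j=9: r + 8k = 3039.033 → ⌈·⌉ = 3040
j=10: r + 9k = 3418.533 → ⌈·⌉ = 3419
j=11: r + 10k = 3798.033 → ⌈·⌉ = 3799
j=12: r + 11k = 4177.533 → ⌈·⌉ = 4178
j=13: r + 12k = 4557.033 → ⌈·⌉ = 4558
j=14: r + 13k = 4936.533 → ⌈·⌉ = 4937
j=15: r + 14k = 5316.033 → ⌈·⌉ = 5317
j=16: r + 15k = 5695.533 → ⌈·⌉ = 5696

4, 383, 763, 1142, 1522, 1901, 2281, 2660, 3040, 3419, 3799, 4178, 4558, 4937, 5317, 5696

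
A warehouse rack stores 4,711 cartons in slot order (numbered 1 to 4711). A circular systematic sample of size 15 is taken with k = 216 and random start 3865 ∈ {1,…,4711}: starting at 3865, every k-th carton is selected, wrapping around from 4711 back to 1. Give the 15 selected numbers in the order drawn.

Selection 1: 3865
Selection 2: 3865 + 216 = 4081
Selection 3: 4081 + 216 = 4297
Selection 4: 4297 + 216 = 4513
Selection 5: 4513 + 216 = 4729 → 4729 − 4711 = 18
Selection 6: 18 + 216 = 234
Selection 7: 234 + 216 = 450
Selection 8: 450 + 216 = 666
Selection 9: 666 + 216 = 882
Selection 10: 882 + 216 = 1098
Selection 11: 1098 + 216 = 1314
Selection 12: 1314 + 216 = 1530
Selection 13: 1530 + 216 = 1746
Selection 14: 1746 + 216 = 1962
Selection 15: 1962 + 216 = 2178

3865, 4081, 4297, 4513, 18, 234, 450, 666, 882, 1098, 1314, 1530, 1746, 1962, 2178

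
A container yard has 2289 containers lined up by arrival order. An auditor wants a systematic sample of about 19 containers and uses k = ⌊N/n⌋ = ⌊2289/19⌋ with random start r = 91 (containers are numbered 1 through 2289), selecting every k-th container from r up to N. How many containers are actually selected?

k = ⌊2289/19⌋ = 120
Achieved size = ⌊(2289 − 91)/120⌋ + 1 = ⌊2198/120⌋ + 1 = 18 + 1 = 19
(last selection: 91 + 18×120 = 2251 ≤ 2289; next would be 2371 > 2289)

19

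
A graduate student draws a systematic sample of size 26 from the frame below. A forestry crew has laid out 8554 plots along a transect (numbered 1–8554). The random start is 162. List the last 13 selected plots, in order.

k = N/n = 8554/26 = 329
14th selection = 162 + 13×329 = 4439
15th: 4439 + 329 = 4768
16th: 4768 + 329 = 5097
17th: 5097 + 329 = 5426
18th: 5426 + 329 = 5755
19th: 5755 + 329 = 6084
20th: 6084 + 329 = 6413
21st: 6413 + 329 = 6742
22nd: 6742 + 329 = 7071
23rd: 7071 + 329 = 7400
24th: 7400 + 329 = 7729
25th: 7729 + 329 = 8058
26th: 8058 + 329 = 8387

4439, 4768, 5097, 5426, 5755, 6084, 6413, 6742, 7071, 7400, 7729, 8058, 8387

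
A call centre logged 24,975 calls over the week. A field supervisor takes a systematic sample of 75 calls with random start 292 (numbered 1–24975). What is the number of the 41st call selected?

k = 24975/75 = 333
41st selection = r + (41−1)·k = 292 + 40×333 = 292 + 13320 = 13612

13612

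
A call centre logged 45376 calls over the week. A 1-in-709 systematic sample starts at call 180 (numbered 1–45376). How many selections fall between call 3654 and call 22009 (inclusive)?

k = 709
First selection ≥ 3654: 180 + ⌈(3654−180)/709⌉·709 = 180 + 5×709 = 3725
Last selection ≤ 22009: 180 + ⌊(22009−180)/709⌋·709 = 180 + 30×709 = 21450
Count = 30 − 5 + 1 = 26

26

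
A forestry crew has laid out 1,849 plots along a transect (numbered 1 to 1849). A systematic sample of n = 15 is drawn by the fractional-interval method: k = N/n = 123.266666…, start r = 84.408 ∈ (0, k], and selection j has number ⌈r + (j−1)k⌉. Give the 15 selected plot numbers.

j=1: r + 0k = 84.408 → ⌈·⌉ = 85
j=2: r + 1k = 207.674666… → ⌈·⌉ = 208
j=3: r + 2k = 330.941333… → ⌈·⌉ = 331
j=4: r + 3k = 454.208 → ⌈·⌉ = 455
j=5: r + 4k = 577.474666… → ⌈·⌉ = 578
j=6: r + 5k = 700.741333… → ⌈·⌉ = 701
j=7: r + 6k = 824.008 → ⌈·⌉ = 825
j=8: r + 7k = 947.274666… → ⌈·⌉ = 948
j=9: r + 8k = 1070.541333… → ⌈·⌉ = 1071
j=10: r + 9k = 1193.808 → ⌈·⌉ = 1194
j=11: r + 10k = 1317.074666… → ⌈·⌉ = 1318
j=12: r + 11k = 1440.341333… → ⌈·⌉ = 1441
j=13: r + 12k = 1563.608 → ⌈·⌉ = 1564
j=14: r + 13k = 1686.874666… → ⌈·⌉ = 1687
j=15: r + 14k = 1810.141333… → ⌈·⌉ = 1811

85, 208, 331, 455, 578, 701, 825, 948, 1071, 1194, 1318, 1441, 1564, 1687, 1811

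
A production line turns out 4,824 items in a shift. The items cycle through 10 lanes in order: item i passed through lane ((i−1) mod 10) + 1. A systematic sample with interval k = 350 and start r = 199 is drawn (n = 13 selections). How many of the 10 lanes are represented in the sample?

Consecutive selections differ by k = 350, so their lane numbers differ by 350 mod 10 = 0.
gcd(350, 10) = 10, so the sample visits 10/10 = 1 distinct residues mod 10.
Start 199 is lane 9; the lanes hit are 9.

1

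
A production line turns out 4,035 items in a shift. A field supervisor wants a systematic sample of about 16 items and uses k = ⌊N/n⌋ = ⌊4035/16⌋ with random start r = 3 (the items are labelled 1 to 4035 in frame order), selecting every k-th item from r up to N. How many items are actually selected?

k = ⌊4035/16⌋ = 252
Achieved size = ⌊(4035 − 3)/252⌋ + 1 = ⌊4032/252⌋ + 1 = 16 + 1 = 17
(last selection: 3 + 16×252 = 4035 ≤ 4035; next would be 4287 > 4035)

17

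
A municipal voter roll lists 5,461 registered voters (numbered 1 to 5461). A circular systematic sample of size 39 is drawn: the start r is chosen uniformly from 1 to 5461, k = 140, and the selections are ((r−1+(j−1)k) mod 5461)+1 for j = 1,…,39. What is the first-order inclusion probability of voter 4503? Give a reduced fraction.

39/5461

For each position j, as r ranges over 1…5461 the j-th selection hits every voter exactly once, so voter 4503 is selected for exactly 39 of the 5461 starts.
Inclusion probability = 39/5461.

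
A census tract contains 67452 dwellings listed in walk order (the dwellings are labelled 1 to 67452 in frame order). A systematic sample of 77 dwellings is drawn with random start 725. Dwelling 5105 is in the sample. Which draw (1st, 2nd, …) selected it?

k = 67452/77 = 876
position = (5105 − 725)/876 + 1 = 4380/876 + 1 = 5 + 1 = 6

6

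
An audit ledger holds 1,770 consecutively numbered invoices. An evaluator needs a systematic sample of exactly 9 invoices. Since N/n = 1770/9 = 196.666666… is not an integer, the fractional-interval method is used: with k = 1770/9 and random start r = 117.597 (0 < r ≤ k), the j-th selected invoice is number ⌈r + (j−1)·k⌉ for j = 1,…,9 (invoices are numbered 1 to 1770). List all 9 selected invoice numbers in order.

j=1: r + 0k = 117.597 → ⌈·⌉ = 118
j=2: r + 1k = 314.263666… → ⌈·⌉ = 315
j=3: r + 2k = 510.930333… → ⌈·⌉ = 511
j=4: r + 3k = 707.597 → ⌈·⌉ = 708
j=5: r + 4k = 904.263666… → ⌈·⌉ = 905
j=6: r + 5k = 1100.930333… → ⌈·⌉ = 1101
j=7: r + 6k = 1297.597 → ⌈·⌉ = 1298
j=8: r + 7k = 1494.263666… → ⌈·⌉ = 1495
j=9: r + 8k = 1690.930333… → ⌈·⌉ = 1691

118, 315, 511, 708, 905, 1101, 1298, 1495, 1691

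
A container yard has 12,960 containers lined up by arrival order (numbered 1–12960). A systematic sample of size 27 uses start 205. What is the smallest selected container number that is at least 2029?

2125

k = 12960/27 = 480
Steps past start: ⌈(2029 − 205)/480⌉ = ⌈1824/480⌉ = 4
Selected container: 205 + 4×480 = 2125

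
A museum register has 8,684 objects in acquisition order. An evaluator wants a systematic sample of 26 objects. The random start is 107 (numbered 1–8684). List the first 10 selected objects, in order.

k = N/n = 8684/26 = 334
object 1: 107
object 2: 107 + 334 = 441
object 3: 441 + 334 = 775
object 4: 775 + 334 = 1109
object 5: 1109 + 334 = 1443
object 6: 1443 + 334 = 1777
object 7: 1777 + 334 = 2111
object 8: 2111 + 334 = 2445
object 9: 2445 + 334 = 2779
object 10: 2779 + 334 = 3113

107, 441, 775, 1109, 1443, 1777, 2111, 2445, 2779, 3113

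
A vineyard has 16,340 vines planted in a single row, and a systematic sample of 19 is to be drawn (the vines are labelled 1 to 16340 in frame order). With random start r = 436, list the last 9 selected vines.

9036, 9896, 10756, 11616, 12476, 13336, 14196, 15056, 15916

k = N/n = 16340/19 = 860
11th selection = 436 + 10×860 = 9036
12th: 9036 + 860 = 9896
13th: 9896 + 860 = 10756
14th: 10756 + 860 = 11616
15th: 11616 + 860 = 12476
16th: 12476 + 860 = 13336
17th: 13336 + 860 = 14196
18th: 14196 + 860 = 15056
19th: 15056 + 860 = 15916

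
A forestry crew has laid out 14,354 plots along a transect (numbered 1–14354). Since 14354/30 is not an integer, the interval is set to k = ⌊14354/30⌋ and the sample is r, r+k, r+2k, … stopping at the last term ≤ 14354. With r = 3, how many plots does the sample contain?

k = ⌊14354/30⌋ = 478
Achieved size = ⌊(14354 − 3)/478⌋ + 1 = ⌊14351/478⌋ + 1 = 30 + 1 = 31
(last selection: 3 + 30×478 = 14343 ≤ 14354; next would be 14821 > 14354)

31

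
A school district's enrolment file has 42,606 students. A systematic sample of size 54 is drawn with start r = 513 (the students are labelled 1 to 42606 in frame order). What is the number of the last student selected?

k = 42606/54 = 789
54th selection = r + (54−1)·k = 513 + 53×789 = 513 + 41817 = 42330

42330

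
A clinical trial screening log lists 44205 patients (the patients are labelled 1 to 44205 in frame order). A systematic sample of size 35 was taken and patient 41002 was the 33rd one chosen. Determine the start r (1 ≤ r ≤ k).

586

k = 44205/35 = 1263
r = 41002 − (33−1)×1263 = 41002 − 40416 = 586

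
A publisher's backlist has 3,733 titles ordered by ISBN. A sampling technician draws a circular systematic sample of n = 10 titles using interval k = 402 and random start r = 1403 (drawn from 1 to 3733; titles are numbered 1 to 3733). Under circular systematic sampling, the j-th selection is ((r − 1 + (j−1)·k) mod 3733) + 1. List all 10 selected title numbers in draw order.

1403, 1805, 2207, 2609, 3011, 3413, 82, 484, 886, 1288

Selection 1: 1403
Selection 2: 1403 + 402 = 1805
Selection 3: 1805 + 402 = 2207
Selection 4: 2207 + 402 = 2609
Selection 5: 2609 + 402 = 3011
Selection 6: 3011 + 402 = 3413
Selection 7: 3413 + 402 = 3815 → 3815 − 3733 = 82
Selection 8: 82 + 402 = 484
Selection 9: 484 + 402 = 886
Selection 10: 886 + 402 = 1288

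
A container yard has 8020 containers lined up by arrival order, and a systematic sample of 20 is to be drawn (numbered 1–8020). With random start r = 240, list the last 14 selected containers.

2646, 3047, 3448, 3849, 4250, 4651, 5052, 5453, 5854, 6255, 6656, 7057, 7458, 7859

k = N/n = 8020/20 = 401
7th selection = 240 + 6×401 = 2646
8th: 2646 + 401 = 3047
9th: 3047 + 401 = 3448
10th: 3448 + 401 = 3849
11th: 3849 + 401 = 4250
12th: 4250 + 401 = 4651
13th: 4651 + 401 = 5052
14th: 5052 + 401 = 5453
15th: 5453 + 401 = 5854
16th: 5854 + 401 = 6255
17th: 6255 + 401 = 6656
18th: 6656 + 401 = 7057
19th: 7057 + 401 = 7458
20th: 7458 + 401 = 7859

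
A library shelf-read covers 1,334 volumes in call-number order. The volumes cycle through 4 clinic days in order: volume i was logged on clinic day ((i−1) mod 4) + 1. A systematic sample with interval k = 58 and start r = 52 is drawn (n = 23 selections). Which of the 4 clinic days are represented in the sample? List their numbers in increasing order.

2, 4

Consecutive selections differ by k = 58, so their clinic day numbers differ by 58 mod 4 = 2.
gcd(58, 4) = 2, so the sample visits 4/2 = 2 distinct residues mod 4.
Start 52 is clinic day 4; the clinic days hit are 2, 4.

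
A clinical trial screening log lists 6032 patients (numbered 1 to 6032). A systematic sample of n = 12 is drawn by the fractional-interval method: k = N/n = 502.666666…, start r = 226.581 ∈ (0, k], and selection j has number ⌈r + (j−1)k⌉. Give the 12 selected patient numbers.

227, 730, 1232, 1735, 2238, 2740, 3243, 3746, 4248, 4751, 5254, 5756

j=1: r + 0k = 226.581 → ⌈·⌉ = 227
j=2: r + 1k = 729.247666… → ⌈·⌉ = 730
j=3: r + 2k = 1231.914333… → ⌈·⌉ = 1232
j=4: r + 3k = 1734.581 → ⌈·⌉ = 1735
j=5: r + 4k = 2237.247666… → ⌈·⌉ = 2238
j=6: r + 5k = 2739.914333… → ⌈·⌉ = 2740
j=7: r + 6k = 3242.581 → ⌈·⌉ = 3243
j=8: r + 7k = 3745.247666… → ⌈·⌉ = 3746
j=9: r + 8k = 4247.914333… → ⌈·⌉ = 4248
j=10: r + 9k = 4750.581 → ⌈·⌉ = 4751
j=11: r + 10k = 5253.247666… → ⌈·⌉ = 5254
j=12: r + 11k = 5755.914333… → ⌈·⌉ = 5756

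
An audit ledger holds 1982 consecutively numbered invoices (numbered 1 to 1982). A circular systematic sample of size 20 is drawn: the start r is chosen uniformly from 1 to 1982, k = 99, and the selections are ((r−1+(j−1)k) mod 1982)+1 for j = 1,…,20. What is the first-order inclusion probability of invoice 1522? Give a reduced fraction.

10/991

For each position j, as r ranges over 1…1982 the j-th selection hits every invoice exactly once, so invoice 1522 is selected for exactly 20 of the 1982 starts.
Inclusion probability = 20/1982 = 10/991.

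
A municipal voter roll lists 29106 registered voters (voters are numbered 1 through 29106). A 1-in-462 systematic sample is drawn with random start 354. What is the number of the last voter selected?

28998

k = 462
63rd selection = r + (63−1)·k = 354 + 62×462 = 354 + 28644 = 28998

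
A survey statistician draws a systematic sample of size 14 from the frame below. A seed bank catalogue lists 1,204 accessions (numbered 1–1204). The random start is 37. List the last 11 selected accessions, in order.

k = N/n = 1204/14 = 86
4th selection = 37 + 3×86 = 295
5th: 295 + 86 = 381
6th: 381 + 86 = 467
7th: 467 + 86 = 553
8th: 553 + 86 = 639
9th: 639 + 86 = 725
10th: 725 + 86 = 811
11th: 811 + 86 = 897
12th: 897 + 86 = 983
13th: 983 + 86 = 1069
14th: 1069 + 86 = 1155

295, 381, 467, 553, 639, 725, 811, 897, 983, 1069, 1155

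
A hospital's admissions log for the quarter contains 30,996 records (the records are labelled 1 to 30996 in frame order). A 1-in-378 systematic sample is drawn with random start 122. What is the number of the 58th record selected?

k = 378
58th selection = r + (58−1)·k = 122 + 57×378 = 122 + 21546 = 21668

21668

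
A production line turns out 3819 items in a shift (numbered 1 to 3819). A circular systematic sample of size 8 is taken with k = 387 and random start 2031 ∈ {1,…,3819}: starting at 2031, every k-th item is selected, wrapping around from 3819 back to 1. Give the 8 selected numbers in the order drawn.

2031, 2418, 2805, 3192, 3579, 147, 534, 921

Selection 1: 2031
Selection 2: 2031 + 387 = 2418
Selection 3: 2418 + 387 = 2805
Selection 4: 2805 + 387 = 3192
Selection 5: 3192 + 387 = 3579
Selection 6: 3579 + 387 = 3966 → 3966 − 3819 = 147
Selection 7: 147 + 387 = 534
Selection 8: 534 + 387 = 921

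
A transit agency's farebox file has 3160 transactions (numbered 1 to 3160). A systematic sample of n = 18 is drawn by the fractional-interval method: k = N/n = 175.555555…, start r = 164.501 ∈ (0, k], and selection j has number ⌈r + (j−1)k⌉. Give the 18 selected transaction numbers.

j=1: r + 0k = 164.501 → ⌈·⌉ = 165
j=2: r + 1k = 340.056555… → ⌈·⌉ = 341
j=3: r + 2k = 515.612111… → ⌈·⌉ = 516
j=4: r + 3k = 691.167666… → ⌈·⌉ = 692
j=5: r + 4k = 866.723222… → ⌈·⌉ = 867
j=6: r + 5k = 1042.278777… → ⌈·⌉ = 1043
j=7: r + 6k = 1217.834333… → ⌈·⌉ = 1218
j=8: r + 7k = 1393.389888… → ⌈·⌉ = 1394
j=9: r + 8k = 1568.945444… → ⌈·⌉ = 1569
j=10: r + 9k = 1744.501 → ⌈·⌉ = 1745
j=11: r + 10k = 1920.056555… → ⌈·⌉ = 1921
j=12: r + 11k = 2095.612111… → ⌈·⌉ = 2096
j=13: r + 12k = 2271.167666… → ⌈·⌉ = 2272
j=14: r + 13k = 2446.723222… → ⌈·⌉ = 2447
j=15: r + 14k = 2622.278777… → ⌈·⌉ = 2623
j=16: r + 15k = 2797.834333… → ⌈·⌉ = 2798
j=17: r + 16k = 2973.389888… → ⌈·⌉ = 2974
j=18: r + 17k = 3148.945444… → ⌈·⌉ = 3149

165, 341, 516, 692, 867, 1043, 1218, 1394, 1569, 1745, 1921, 2096, 2272, 2447, 2623, 2798, 2974, 3149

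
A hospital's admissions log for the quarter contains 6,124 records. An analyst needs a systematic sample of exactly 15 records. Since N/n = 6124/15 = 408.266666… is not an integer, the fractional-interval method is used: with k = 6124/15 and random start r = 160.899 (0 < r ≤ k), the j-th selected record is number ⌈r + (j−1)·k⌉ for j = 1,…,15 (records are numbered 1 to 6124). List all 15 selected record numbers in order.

j=1: r + 0k = 160.899 → ⌈·⌉ = 161
j=2: r + 1k = 569.165666… → ⌈·⌉ = 570
j=3: r + 2k = 977.432333… → ⌈·⌉ = 978
j=4: r + 3k = 1385.699 → ⌈·⌉ = 1386
j=5: r + 4k = 1793.965666… → ⌈·⌉ = 1794
j=6: r + 5k = 2202.232333… → ⌈·⌉ = 2203
j=7: r + 6k = 2610.499 → ⌈·⌉ = 2611
j=8: r + 7k = 3018.765666… → ⌈·⌉ = 3019
j=9: r + 8k = 3427.032333… → ⌈·⌉ = 3428
j=10: r + 9k = 3835.299 → ⌈·⌉ = 3836
j=11: r + 10k = 4243.565666… → ⌈·⌉ = 4244
j=12: r + 11k = 4651.832333… → ⌈·⌉ = 4652
j=13: r + 12k = 5060.099 → ⌈·⌉ = 5061
j=14: r + 13k = 5468.365666… → ⌈·⌉ = 5469
j=15: r + 14k = 5876.632333… → ⌈·⌉ = 5877

161, 570, 978, 1386, 1794, 2203, 2611, 3019, 3428, 3836, 4244, 4652, 5061, 5469, 5877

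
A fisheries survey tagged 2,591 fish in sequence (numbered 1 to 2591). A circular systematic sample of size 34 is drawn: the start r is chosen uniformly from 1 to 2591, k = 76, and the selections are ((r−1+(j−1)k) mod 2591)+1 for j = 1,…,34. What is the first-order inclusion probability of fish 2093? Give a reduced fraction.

For each position j, as r ranges over 1…2591 the j-th selection hits every fish exactly once, so fish 2093 is selected for exactly 34 of the 2591 starts.
Inclusion probability = 34/2591.

34/2591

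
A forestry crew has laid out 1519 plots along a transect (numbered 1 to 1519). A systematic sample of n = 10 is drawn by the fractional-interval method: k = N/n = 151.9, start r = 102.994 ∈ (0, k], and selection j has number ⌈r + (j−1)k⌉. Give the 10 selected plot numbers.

103, 255, 407, 559, 711, 863, 1015, 1167, 1319, 1471

j=1: r + 0k = 102.994 → ⌈·⌉ = 103
j=2: r + 1k = 254.894 → ⌈·⌉ = 255
j=3: r + 2k = 406.794 → ⌈·⌉ = 407
j=4: r + 3k = 558.694 → ⌈·⌉ = 559
j=5: r + 4k = 710.594 → ⌈·⌉ = 711
j=6: r + 5k = 862.494 → ⌈·⌉ = 863
j=7: r + 6k = 1014.394 → ⌈·⌉ = 1015
j=8: r + 7k = 1166.294 → ⌈·⌉ = 1167
j=9: r + 8k = 1318.194 → ⌈·⌉ = 1319
j=10: r + 9k = 1470.094 → ⌈·⌉ = 1471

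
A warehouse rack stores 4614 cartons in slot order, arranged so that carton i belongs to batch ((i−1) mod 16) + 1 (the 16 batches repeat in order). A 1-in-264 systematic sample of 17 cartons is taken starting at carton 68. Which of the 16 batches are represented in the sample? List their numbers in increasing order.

4, 12

Consecutive selections differ by k = 264, so their batch numbers differ by 264 mod 16 = 8.
gcd(264, 16) = 8, so the sample visits 16/8 = 2 distinct residues mod 16.
Start 68 is batch 4; the batches hit are 4, 12.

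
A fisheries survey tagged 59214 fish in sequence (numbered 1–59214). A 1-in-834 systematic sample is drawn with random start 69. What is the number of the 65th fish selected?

k = 834
65th selection = r + (65−1)·k = 69 + 64×834 = 69 + 53376 = 53445

53445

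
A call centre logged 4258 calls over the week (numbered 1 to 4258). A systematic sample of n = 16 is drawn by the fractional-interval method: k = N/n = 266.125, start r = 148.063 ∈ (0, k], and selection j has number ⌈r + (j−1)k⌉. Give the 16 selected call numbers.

149, 415, 681, 947, 1213, 1479, 1745, 2011, 2278, 2544, 2810, 3076, 3342, 3608, 3874, 4140

j=1: r + 0k = 148.063 → ⌈·⌉ = 149
j=2: r + 1k = 414.188 → ⌈·⌉ = 415
j=3: r + 2k = 680.313 → ⌈·⌉ = 681
j=4: r + 3k = 946.438 → ⌈·⌉ = 947
j=5: r + 4k = 1212.563 → ⌈·⌉ = 1213
j=6: r + 5k = 1478.688 → ⌈·⌉ = 1479
j=7: r + 6k = 1744.813 → ⌈·⌉ = 1745
j=8: r + 7k = 2010.938 → ⌈·⌉ = 2011
j=9: r + 8k = 2277.063 → ⌈·⌉ = 2278
j=10: r + 9k = 2543.188 → ⌈·⌉ = 2544
j=11: r + 10k = 2809.313 → ⌈·⌉ = 2810
j=12: r + 11k = 3075.438 → ⌈·⌉ = 3076
j=13: r + 12k = 3341.563 → ⌈·⌉ = 3342
j=14: r + 13k = 3607.688 → ⌈·⌉ = 3608
j=15: r + 14k = 3873.813 → ⌈·⌉ = 3874
j=16: r + 15k = 4139.938 → ⌈·⌉ = 4140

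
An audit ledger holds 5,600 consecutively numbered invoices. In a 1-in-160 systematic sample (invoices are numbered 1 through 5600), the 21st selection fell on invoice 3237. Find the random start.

k = 160
r = 3237 − (21−1)×160 = 3237 − 3200 = 37

37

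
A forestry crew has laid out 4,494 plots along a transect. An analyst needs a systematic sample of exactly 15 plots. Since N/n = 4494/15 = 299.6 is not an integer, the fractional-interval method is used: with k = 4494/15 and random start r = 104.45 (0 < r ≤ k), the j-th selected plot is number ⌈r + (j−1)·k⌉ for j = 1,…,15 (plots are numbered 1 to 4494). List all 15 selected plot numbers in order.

105, 405, 704, 1004, 1303, 1603, 1903, 2202, 2502, 2801, 3101, 3401, 3700, 4000, 4299

j=1: r + 0k = 104.45 → ⌈·⌉ = 105
j=2: r + 1k = 404.05 → ⌈·⌉ = 405
j=3: r + 2k = 703.65 → ⌈·⌉ = 704
j=4: r + 3k = 1003.25 → ⌈·⌉ = 1004
j=5: r + 4k = 1302.85 → ⌈·⌉ = 1303
j=6: r + 5k = 1602.45 → ⌈·⌉ = 1603
j=7: r + 6k = 1902.05 → ⌈·⌉ = 1903
j=8: r + 7k = 2201.65 → ⌈·⌉ = 2202
j=9: r + 8k = 2501.25 → ⌈·⌉ = 2502
j=10: r + 9k = 2800.85 → ⌈·⌉ = 2801
j=11: r + 10k = 3100.45 → ⌈·⌉ = 3101
j=12: r + 11k = 3400.05 → ⌈·⌉ = 3401
j=13: r + 12k = 3699.65 → ⌈·⌉ = 3700
j=14: r + 13k = 3999.25 → ⌈·⌉ = 4000
j=15: r + 14k = 4298.85 → ⌈·⌉ = 4299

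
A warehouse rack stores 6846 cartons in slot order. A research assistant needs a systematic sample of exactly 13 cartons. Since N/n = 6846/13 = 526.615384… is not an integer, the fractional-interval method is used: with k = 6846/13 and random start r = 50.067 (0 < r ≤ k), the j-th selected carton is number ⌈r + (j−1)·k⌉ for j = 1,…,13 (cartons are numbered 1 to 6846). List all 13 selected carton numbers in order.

j=1: r + 0k = 50.067 → ⌈·⌉ = 51
j=2: r + 1k = 576.682384… → ⌈·⌉ = 577
j=3: r + 2k = 1103.297769… → ⌈·⌉ = 1104
j=4: r + 3k = 1629.913153… → ⌈·⌉ = 1630
j=5: r + 4k = 2156.528538… → ⌈·⌉ = 2157
j=6: r + 5k = 2683.143923… → ⌈·⌉ = 2684
j=7: r + 6k = 3209.759307… → ⌈·⌉ = 3210
j=8: r + 7k = 3736.374692… → ⌈·⌉ = 3737
j=9: r + 8k = 4262.990076… → ⌈·⌉ = 4263
j=10: r + 9k = 4789.605461… → ⌈·⌉ = 4790
j=11: r + 10k = 5316.220846… → ⌈·⌉ = 5317
j=12: r + 11k = 5842.836230… → ⌈·⌉ = 5843
j=13: r + 12k = 6369.451615… → ⌈·⌉ = 6370

51, 577, 1104, 1630, 2157, 2684, 3210, 3737, 4263, 4790, 5317, 5843, 6370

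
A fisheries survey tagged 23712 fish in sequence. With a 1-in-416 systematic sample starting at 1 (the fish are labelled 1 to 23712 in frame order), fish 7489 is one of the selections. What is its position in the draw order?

k = 416
position = (7489 − 1)/416 + 1 = 7488/416 + 1 = 18 + 1 = 19

19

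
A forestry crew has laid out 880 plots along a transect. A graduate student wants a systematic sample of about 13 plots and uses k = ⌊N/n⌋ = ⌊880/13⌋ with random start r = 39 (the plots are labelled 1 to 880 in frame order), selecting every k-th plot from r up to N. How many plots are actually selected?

13

k = ⌊880/13⌋ = 67
Achieved size = ⌊(880 − 39)/67⌋ + 1 = ⌊841/67⌋ + 1 = 12 + 1 = 13
(last selection: 39 + 12×67 = 843 ≤ 880; next would be 910 > 880)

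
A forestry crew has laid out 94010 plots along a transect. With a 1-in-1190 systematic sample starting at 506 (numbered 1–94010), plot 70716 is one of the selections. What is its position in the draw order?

60

k = 1190
position = (70716 − 506)/1190 + 1 = 70210/1190 + 1 = 59 + 1 = 60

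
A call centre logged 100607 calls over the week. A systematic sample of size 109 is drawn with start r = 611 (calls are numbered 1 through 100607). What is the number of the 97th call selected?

k = 100607/109 = 923
97th selection = r + (97−1)·k = 611 + 96×923 = 611 + 88608 = 89219

89219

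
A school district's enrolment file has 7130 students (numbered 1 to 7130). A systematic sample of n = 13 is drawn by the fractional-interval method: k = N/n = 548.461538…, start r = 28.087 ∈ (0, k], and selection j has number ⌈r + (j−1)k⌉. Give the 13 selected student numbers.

29, 577, 1126, 1674, 2222, 2771, 3319, 3868, 4416, 4965, 5513, 6062, 6610

j=1: r + 0k = 28.087 → ⌈·⌉ = 29
j=2: r + 1k = 576.548538… → ⌈·⌉ = 577
j=3: r + 2k = 1125.010076… → ⌈·⌉ = 1126
j=4: r + 3k = 1673.471615… → ⌈·⌉ = 1674
j=5: r + 4k = 2221.933153… → ⌈·⌉ = 2222
j=6: r + 5k = 2770.394692… → ⌈·⌉ = 2771
j=7: r + 6k = 3318.856230… → ⌈·⌉ = 3319
j=8: r + 7k = 3867.317769… → ⌈·⌉ = 3868
j=9: r + 8k = 4415.779307… → ⌈·⌉ = 4416
j=10: r + 9k = 4964.240846… → ⌈·⌉ = 4965
j=11: r + 10k = 5512.702384… → ⌈·⌉ = 5513
j=12: r + 11k = 6061.163923… → ⌈·⌉ = 6062
j=13: r + 12k = 6609.625461… → ⌈·⌉ = 6610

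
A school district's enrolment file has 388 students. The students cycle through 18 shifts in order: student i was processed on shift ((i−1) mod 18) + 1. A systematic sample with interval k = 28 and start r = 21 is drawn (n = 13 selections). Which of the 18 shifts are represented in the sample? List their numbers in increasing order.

1, 3, 5, 7, 9, 11, 13, 15, 17

Consecutive selections differ by k = 28, so their shift numbers differ by 28 mod 18 = 10.
gcd(28, 18) = 2, so the sample visits 18/2 = 9 distinct residues mod 18.
Start 21 is shift 3; the shifts hit are 1, 3, 5, 7, 9, 11, 13, 15, 17.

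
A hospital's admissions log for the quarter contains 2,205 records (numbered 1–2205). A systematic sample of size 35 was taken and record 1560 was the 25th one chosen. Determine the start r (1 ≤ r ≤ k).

48

k = 2205/35 = 63
r = 1560 − (25−1)×63 = 1560 − 1512 = 48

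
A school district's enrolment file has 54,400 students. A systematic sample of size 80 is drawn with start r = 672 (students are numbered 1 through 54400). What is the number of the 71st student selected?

48272

k = 54400/80 = 680
71st selection = r + (71−1)·k = 672 + 70×680 = 672 + 47600 = 48272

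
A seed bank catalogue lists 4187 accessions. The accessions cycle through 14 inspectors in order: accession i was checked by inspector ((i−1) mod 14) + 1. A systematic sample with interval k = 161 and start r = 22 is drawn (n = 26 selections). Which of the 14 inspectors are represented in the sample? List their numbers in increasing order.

Consecutive selections differ by k = 161, so their inspector numbers differ by 161 mod 14 = 7.
gcd(161, 14) = 7, so the sample visits 14/7 = 2 distinct residues mod 14.
Start 22 is inspector 8; the inspectors hit are 1, 8.

1, 8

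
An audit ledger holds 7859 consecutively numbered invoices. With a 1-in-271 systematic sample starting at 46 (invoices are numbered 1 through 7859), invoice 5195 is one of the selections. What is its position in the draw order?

20

k = 271
position = (5195 − 46)/271 + 1 = 5149/271 + 1 = 19 + 1 = 20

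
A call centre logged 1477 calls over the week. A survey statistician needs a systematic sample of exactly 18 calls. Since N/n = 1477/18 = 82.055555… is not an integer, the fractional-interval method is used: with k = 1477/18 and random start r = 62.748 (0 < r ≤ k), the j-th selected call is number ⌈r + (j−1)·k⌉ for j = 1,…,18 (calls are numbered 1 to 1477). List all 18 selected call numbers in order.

63, 145, 227, 309, 391, 474, 556, 638, 720, 802, 884, 966, 1048, 1130, 1212, 1294, 1376, 1458

j=1: r + 0k = 62.748 → ⌈·⌉ = 63
j=2: r + 1k = 144.803555… → ⌈·⌉ = 145
j=3: r + 2k = 226.859111… → ⌈·⌉ = 227
j=4: r + 3k = 308.914666… → ⌈·⌉ = 309
j=5: r + 4k = 390.970222… → ⌈·⌉ = 391
j=6: r + 5k = 473.025777… → ⌈·⌉ = 474
j=7: r + 6k = 555.081333… → ⌈·⌉ = 556
j=8: r + 7k = 637.136888… → ⌈·⌉ = 638
j=9: r + 8k = 719.192444… → ⌈·⌉ = 720
j=10: r + 9k = 801.248 → ⌈·⌉ = 802
j=11: r + 10k = 883.303555… → ⌈·⌉ = 884
j=12: r + 11k = 965.359111… → ⌈·⌉ = 966
j=13: r + 12k = 1047.414666… → ⌈·⌉ = 1048
j=14: r + 13k = 1129.470222… → ⌈·⌉ = 1130
j=15: r + 14k = 1211.525777… → ⌈·⌉ = 1212
j=16: r + 15k = 1293.581333… → ⌈·⌉ = 1294
j=17: r + 16k = 1375.636888… → ⌈·⌉ = 1376
j=18: r + 17k = 1457.692444… → ⌈·⌉ = 1458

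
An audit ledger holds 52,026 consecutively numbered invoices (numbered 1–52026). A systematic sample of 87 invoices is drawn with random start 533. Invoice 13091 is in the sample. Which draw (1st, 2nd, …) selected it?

22

k = 52026/87 = 598
position = (13091 − 533)/598 + 1 = 12558/598 + 1 = 21 + 1 = 22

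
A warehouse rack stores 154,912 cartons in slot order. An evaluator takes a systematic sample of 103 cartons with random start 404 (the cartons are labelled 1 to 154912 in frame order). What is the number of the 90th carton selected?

k = 154912/103 = 1504
90th selection = r + (90−1)·k = 404 + 89×1504 = 404 + 133856 = 134260

134260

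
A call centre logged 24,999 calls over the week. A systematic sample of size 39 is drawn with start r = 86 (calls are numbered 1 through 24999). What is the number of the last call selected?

k = 24999/39 = 641
39th selection = r + (39−1)·k = 86 + 38×641 = 86 + 24358 = 24444

24444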